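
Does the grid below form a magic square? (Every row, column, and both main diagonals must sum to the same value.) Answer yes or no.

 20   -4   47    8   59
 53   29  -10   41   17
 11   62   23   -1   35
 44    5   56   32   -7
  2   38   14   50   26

Yes

Row 1: 20 + (-4) + 47 + 8 + 59 = 130.
Row 2: 53 + 29 + (-10) + 41 + 17 = 130.
Row 3: 11 + 62 + 23 + (-1) + 35 = 130.
Row 4: 44 + 5 + 56 + 32 + (-7) = 130.
Row 5: 2 + 38 + 14 + 50 + 26 = 130.
Column 1: 20 + 53 + 11 + 44 + 2 = 130.
Column 2: -4 + 29 + 62 + 5 + 38 = 130.
Column 3: 47 + (-10) + 23 + 56 + 14 = 130.
Column 4: 8 + 41 + (-1) + 32 + 50 = 130.
Column 5: 59 + 17 + 35 + (-7) + 26 = 130.
Main diagonal: 20 + 29 + 23 + 32 + 26 = 130.
Anti-diagonal: 59 + 41 + 23 + 5 + 2 = 130.
All lines sum to 130.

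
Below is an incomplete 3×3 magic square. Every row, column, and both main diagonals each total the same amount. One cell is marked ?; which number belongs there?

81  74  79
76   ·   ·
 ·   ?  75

82

Row 1 is complete and sums to 234; that is the magic constant.
From column 1, 234 − (81 + 76) gives (3,1) = 77.
From column 3, 234 − (79 + 75) gives (2,3) = 80.
The remaining cell in main diagonal is (2,2) = 234 − 156 = 78.
Row 3: 77 + 75 + ? = 234, so (3,2) = 82.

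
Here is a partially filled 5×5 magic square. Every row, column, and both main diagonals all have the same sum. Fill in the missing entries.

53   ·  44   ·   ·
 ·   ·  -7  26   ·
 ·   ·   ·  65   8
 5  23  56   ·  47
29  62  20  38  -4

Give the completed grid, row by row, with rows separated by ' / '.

53 11 44 2 35 / 17 50 -7 26 59 / 41 -1 32 65 8 / 5 23 56 14 47 / 29 62 20 38 -4

Row 5 is already complete: 29 + 62 + 20 + 38 + -4 = 145, so that is the magic constant.
Row 4 must total 145; the given cells sum to 131, so (4,4) = 14.
Column 3: 44 + (-7) + 56 + 20 + ? = 145, so (3,3) = 32.
Column 4: 26 + 65 + 14 + 38 + ? = 145, so (1,4) = 2.
Main diagonal needs 145; the known cells sum to 95, so (2,2) = 50.
Anti-diagonal needs 145; the known cells sum to 110, so (1,5) = 35.
Row 1 must total 145; the given cells sum to 134, so (1,2) = 11.
Column 2 needs 145; the known cells sum to 146, so (3,2) = -1.
Column 5: 35 + 8 + 47 + (-4) + ? = 145, so (2,5) = 59.
Using row 2: 50 + (-7) + 26 + 59 + ? → (2,1) = 145 − 128 = 17.
The remaining cell in row 3 is (3,1) = 145 − 104 = 41.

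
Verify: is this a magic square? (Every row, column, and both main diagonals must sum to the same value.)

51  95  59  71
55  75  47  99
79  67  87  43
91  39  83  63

Row 1: 51 + 95 + 59 + 71 = 276.
Row 2: 55 + 75 + 47 + 99 = 276.
Row 3: 79 + 67 + 87 + 43 = 276.
Row 4: 91 + 39 + 83 + 63 = 276.
Column 1: 51 + 55 + 79 + 91 = 276.
Column 2: 95 + 75 + 67 + 39 = 276.
Column 3: 59 + 47 + 87 + 83 = 276.
Column 4: 71 + 99 + 43 + 63 = 276.
Main diagonal: 51 + 75 + 87 + 63 = 276.
Anti-diagonal: 71 + 47 + 67 + 91 = 276.
All lines sum to 276.

Yes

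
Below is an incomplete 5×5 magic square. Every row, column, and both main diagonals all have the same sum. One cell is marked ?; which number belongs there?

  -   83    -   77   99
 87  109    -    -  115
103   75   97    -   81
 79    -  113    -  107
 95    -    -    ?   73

Column 5 is complete and sums to 475; that is the magic constant.
Row 3 must total 475; the given cells sum to 356, so (3,4) = 119.
Using column 1: 87 + 103 + 79 + 95 + ? → (1,1) = 475 − 364 = 111.
Using main diagonal: 111 + 109 + 97 + 73 + ? → (4,4) = 475 − 390 = 85.
Using row 1: 111 + 83 + 77 + 99 + ? → (1,3) = 475 − 370 = 105.
Row 4 needs 475; the known cells sum to 384, so (4,2) = 91.
The remaining cell in column 2 is (5,2) = 475 − 358 = 117.
Anti-diagonal: 99 + 97 + 91 + 95 + ? = 475, so (2,4) = 93.
Row 2 must total 475; the given cells sum to 404, so (2,3) = 71.
Column 3: 105 + 71 + 97 + 113 + ? = 475, so (5,3) = 89.
Using column 4: 77 + 93 + 119 + 85 + ? → (5,4) = 475 − 374 = 101.

101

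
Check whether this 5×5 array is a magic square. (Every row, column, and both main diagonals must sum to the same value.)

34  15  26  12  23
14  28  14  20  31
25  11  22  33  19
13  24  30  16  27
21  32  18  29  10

No — column 1 sums to 107 but column 4 sums to 110.

Row 1: 34 + 15 + 26 + 12 + 23 = 110.
Row 2: 14 + 28 + 14 + 20 + 31 = 107.
Row 3: 25 + 11 + 22 + 33 + 19 = 110.
Row 4: 13 + 24 + 30 + 16 + 27 = 110.
Row 5: 21 + 32 + 18 + 29 + 10 = 110.
Column 1: 34 + 14 + 25 + 13 + 21 = 107.
Column 2: 15 + 28 + 11 + 24 + 32 = 110.
Column 3: 26 + 14 + 22 + 30 + 18 = 110.
Column 4: 12 + 20 + 33 + 16 + 29 = 110.
Column 5: 23 + 31 + 19 + 27 + 10 = 110.
Main diagonal: 34 + 28 + 22 + 16 + 10 = 110.
Anti-diagonal: 23 + 20 + 22 + 24 + 21 = 110.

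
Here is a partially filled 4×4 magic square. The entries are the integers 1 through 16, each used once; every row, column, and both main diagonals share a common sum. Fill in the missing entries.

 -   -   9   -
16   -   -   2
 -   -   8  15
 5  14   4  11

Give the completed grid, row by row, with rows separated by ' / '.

The entries are 1 through 16, which sum to 136, so each line sums to 136/4 = 34.
Using column 3: 9 + 8 + 4 + ? → (2,3) = 34 − 21 = 13.
Column 4 must total 34; the given cells sum to 28, so (1,4) = 6.
Using anti-diagonal: 6 + 13 + 5 + ? → (3,2) = 34 − 24 = 10.
From row 2, 34 − (16 + 13 + 2) gives (2,2) = 3.
Using row 3: 10 + 8 + 15 + ? → (3,1) = 34 − 33 = 1.
The remaining cell in column 1 is (1,1) = 34 − 22 = 12.
Column 2 must total 34; the given cells sum to 27, so (1,2) = 7.

12 7 9 6 / 16 3 13 2 / 1 10 8 15 / 5 14 4 11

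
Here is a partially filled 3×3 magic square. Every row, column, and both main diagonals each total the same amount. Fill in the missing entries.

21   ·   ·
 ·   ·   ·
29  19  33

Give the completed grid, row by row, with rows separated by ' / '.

Row 3 is already complete: 29 + 19 + 33 = 81, so that is the magic constant.
Column 1 needs 81; the known cells sum to 50, so (2,1) = 31.
Main diagonal must total 81; the given cells sum to 54, so (2,2) = 27.
The remaining cell in anti-diagonal is (1,3) = 81 − 56 = 25.
Row 1: 21 + 25 + ? = 81, so (1,2) = 35.
From row 2, 81 − (31 + 27) gives (2,3) = 23.

21 35 25 / 31 27 23 / 29 19 33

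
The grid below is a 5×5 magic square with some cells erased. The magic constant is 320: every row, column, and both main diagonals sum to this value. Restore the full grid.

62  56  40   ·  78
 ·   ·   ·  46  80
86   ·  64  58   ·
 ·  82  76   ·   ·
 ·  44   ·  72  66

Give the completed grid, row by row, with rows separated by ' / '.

62 56 40 84 78 / 74 68 52 46 80 / 86 70 64 58 42 / 48 82 76 60 54 / 50 44 88 72 66

Row 1 must total 320; the given cells sum to 236, so (1,4) = 84.
Using column 4: 84 + 46 + 58 + 72 + ? → (4,4) = 320 − 260 = 60.
Main diagonal must total 320; the given cells sum to 252, so (2,2) = 68.
Using anti-diagonal: 78 + 46 + 64 + 82 + ? → (5,1) = 320 − 270 = 50.
From row 5, 320 − (50 + 44 + 72 + 66) gives (5,3) = 88.
Column 2 must total 320; the given cells sum to 250, so (3,2) = 70.
The remaining cell in column 3 is (2,3) = 320 − 268 = 52.
Row 2: 68 + 52 + 46 + 80 + ? = 320, so (2,1) = 74.
Row 3: 86 + 70 + 64 + 58 + ? = 320, so (3,5) = 42.
Using column 1: 62 + 74 + 86 + 50 + ? → (4,1) = 320 − 272 = 48.
Column 5 must total 320; the given cells sum to 266, so (4,5) = 54.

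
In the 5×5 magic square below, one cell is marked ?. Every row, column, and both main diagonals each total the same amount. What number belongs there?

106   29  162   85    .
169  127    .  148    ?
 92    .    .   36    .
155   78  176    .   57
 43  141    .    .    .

71

Column 1 is complete and sums to 565; that is the magic constant.
Row 1: 106 + 29 + 162 + 85 + ? = 565, so (1,5) = 183.
From row 4, 565 − (155 + 78 + 176 + 57) gives (4,4) = 99.
Using column 2: 29 + 127 + 78 + 141 + ? → (3,2) = 565 − 375 = 190.
Column 4 needs 565; the known cells sum to 368, so (5,4) = 197.
Using anti-diagonal: 183 + 148 + 78 + 43 + ? → (3,3) = 565 − 452 = 113.
Row 3 must total 565; the given cells sum to 431, so (3,5) = 134.
Main diagonal must total 565; the given cells sum to 445, so (5,5) = 120.
Using row 5: 43 + 141 + 197 + 120 + ? → (5,3) = 565 − 501 = 64.
Column 3: 162 + 113 + 176 + 64 + ? = 565, so (2,3) = 50.
The remaining cell in column 5 is (2,5) = 565 − 494 = 71.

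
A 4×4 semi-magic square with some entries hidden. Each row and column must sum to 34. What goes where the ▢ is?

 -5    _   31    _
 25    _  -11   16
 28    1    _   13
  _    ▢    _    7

19

The remaining cell in row 2 is (2,2) = 34 − 30 = 4.
Using row 3: 28 + 1 + 13 + ? → (3,3) = 34 − 42 = -8.
Column 1 must total 34; the given cells sum to 48, so (4,1) = -14.
From column 3, 34 − (31 + (-11) + (-8)) gives (4,3) = 22.
Column 4 needs 34; the known cells sum to 36, so (1,4) = -2.
The remaining cell in row 1 is (1,2) = 34 − 24 = 10.
Row 4: -14 + 22 + 7 + ? = 34, so (4,2) = 19.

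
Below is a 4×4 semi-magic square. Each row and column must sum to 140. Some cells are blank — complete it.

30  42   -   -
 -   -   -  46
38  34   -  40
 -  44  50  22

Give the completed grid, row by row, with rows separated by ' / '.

30 42 36 32 / 48 20 26 46 / 38 34 28 40 / 24 44 50 22

Row 3 needs 140; the known cells sum to 112, so (3,3) = 28.
Row 4 must total 140; the given cells sum to 116, so (4,1) = 24.
The remaining cell in column 1 is (2,1) = 140 − 92 = 48.
Using column 2: 42 + 34 + 44 + ? → (2,2) = 140 − 120 = 20.
The remaining cell in column 4 is (1,4) = 140 − 108 = 32.
Row 1: 30 + 42 + 32 + ? = 140, so (1,3) = 36.
Using row 2: 48 + 20 + 46 + ? → (2,3) = 140 − 114 = 26.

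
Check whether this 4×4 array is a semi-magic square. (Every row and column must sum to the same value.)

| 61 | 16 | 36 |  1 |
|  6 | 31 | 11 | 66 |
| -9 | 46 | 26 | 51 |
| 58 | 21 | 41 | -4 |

No — row 1 sums to 114 but row 4 sums to 116.

Row 1: 61 + 16 + 36 + 1 = 114.
Row 2: 6 + 31 + 11 + 66 = 114.
Row 3: -9 + 46 + 26 + 51 = 114.
Row 4: 58 + 21 + 41 + (-4) = 116.
Column 1: 61 + 6 + (-9) + 58 = 116.
Column 2: 16 + 31 + 46 + 21 = 114.
Column 3: 36 + 11 + 26 + 41 = 114.
Column 4: 1 + 66 + 51 + (-4) = 114.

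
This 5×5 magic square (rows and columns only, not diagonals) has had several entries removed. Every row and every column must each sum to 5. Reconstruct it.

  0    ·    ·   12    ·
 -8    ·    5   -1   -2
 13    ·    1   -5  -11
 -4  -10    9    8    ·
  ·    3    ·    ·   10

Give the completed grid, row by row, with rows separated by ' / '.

0 -6 -7 12 6 / -8 11 5 -1 -2 / 13 7 1 -5 -11 / -4 -10 9 8 2 / 4 3 -3 -9 10

Using row 2: -8 + 5 + (-1) + (-2) + ? → (2,2) = 5 − (-6) = 11.
Using row 3: 13 + 1 + (-5) + (-11) + ? → (3,2) = 5 − (-2) = 7.
The remaining cell in row 4 is (4,5) = 5 − 3 = 2.
Column 1 must total 5; the given cells sum to 1, so (5,1) = 4.
Column 2 must total 5; the given cells sum to 11, so (1,2) = -6.
Using column 4: 12 + (-1) + (-5) + 8 + ? → (5,4) = 5 − 14 = -9.
From column 5, 5 − (-2 + (-11) + 2 + 10) gives (1,5) = 6.
From row 1, 5 − (0 + (-6) + 12 + 6) gives (1,3) = -7.
The remaining cell in row 5 is (5,3) = 5 − 8 = -3.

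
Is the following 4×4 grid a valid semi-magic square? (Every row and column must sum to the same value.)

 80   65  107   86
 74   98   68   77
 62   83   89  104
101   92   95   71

No — column 3 sums to 359 but column 2 sums to 338.

Row 1: 80 + 65 + 107 + 86 = 338.
Row 2: 74 + 98 + 68 + 77 = 317.
Row 3: 62 + 83 + 89 + 104 = 338.
Row 4: 101 + 92 + 95 + 71 = 359.
Column 1: 80 + 74 + 62 + 101 = 317.
Column 2: 65 + 98 + 83 + 92 = 338.
Column 3: 107 + 68 + 89 + 95 = 359.
Column 4: 86 + 77 + 104 + 71 = 338.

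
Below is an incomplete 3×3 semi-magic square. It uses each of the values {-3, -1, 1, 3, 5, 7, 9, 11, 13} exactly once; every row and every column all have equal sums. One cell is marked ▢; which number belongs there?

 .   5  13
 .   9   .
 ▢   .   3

11

The 9 entries sum to 45, so each line sums to 45/3 = 15.
Using row 1: 5 + 13 + ? → (1,1) = 15 − 18 = -3.
Column 2 needs 15; the known cells sum to 14, so (3,2) = 1.
Column 3 must total 15; the given cells sum to 16, so (2,3) = -1.
Row 2: 9 + (-1) + ? = 15, so (2,1) = 7.
Row 3 must total 15; the given cells sum to 4, so (3,1) = 11.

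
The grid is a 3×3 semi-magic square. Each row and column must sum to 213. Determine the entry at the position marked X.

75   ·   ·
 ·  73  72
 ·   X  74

Row 2 must total 213; the given cells sum to 145, so (2,1) = 68.
Column 1: 75 + 68 + ? = 213, so (3,1) = 70.
Column 3: 72 + 74 + ? = 213, so (1,3) = 67.
Row 1 must total 213; the given cells sum to 142, so (1,2) = 71.
The remaining cell in row 3 is (3,2) = 213 − 144 = 69.

69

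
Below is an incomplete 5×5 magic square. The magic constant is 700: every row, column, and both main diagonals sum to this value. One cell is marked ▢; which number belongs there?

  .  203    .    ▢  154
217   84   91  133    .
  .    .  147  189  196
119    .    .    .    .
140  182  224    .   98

Row 2 must total 700; the given cells sum to 525, so (2,5) = 175.
Using row 5: 140 + 182 + 224 + 98 + ? → (5,4) = 700 − 644 = 56.
From column 5, 700 − (154 + 175 + 196 + 98) gives (4,5) = 77.
The remaining cell in anti-diagonal is (4,2) = 700 − 574 = 126.
Using column 2: 203 + 84 + 126 + 182 + ? → (3,2) = 700 − 595 = 105.
Using row 3: 105 + 147 + 189 + 196 + ? → (3,1) = 700 − 637 = 63.
The remaining cell in column 1 is (1,1) = 700 − 539 = 161.
From main diagonal, 700 − (161 + 84 + 147 + 98) gives (4,4) = 210.
Row 4: 119 + 126 + 210 + 77 + ? = 700, so (4,3) = 168.
Column 3 must total 700; the given cells sum to 630, so (1,3) = 70.
Using column 4: 133 + 189 + 210 + 56 + ? → (1,4) = 700 − 588 = 112.

112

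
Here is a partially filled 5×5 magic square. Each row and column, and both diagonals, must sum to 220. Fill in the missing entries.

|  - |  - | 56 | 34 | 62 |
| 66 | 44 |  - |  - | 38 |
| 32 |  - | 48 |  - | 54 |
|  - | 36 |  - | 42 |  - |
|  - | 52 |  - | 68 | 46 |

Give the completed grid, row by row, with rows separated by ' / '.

Using column 5: 62 + 38 + 54 + 46 + ? → (4,5) = 220 − 200 = 20.
From main diagonal, 220 − (44 + 48 + 42 + 46) gives (1,1) = 40.
From row 1, 220 − (40 + 56 + 34 + 62) gives (1,2) = 28.
Column 2 needs 220; the known cells sum to 160, so (3,2) = 60.
Row 3 must total 220; the given cells sum to 194, so (3,4) = 26.
Column 4: 34 + 26 + 42 + 68 + ? = 220, so (2,4) = 50.
Anti-diagonal must total 220; the given cells sum to 196, so (5,1) = 24.
Row 2 must total 220; the given cells sum to 198, so (2,3) = 22.
The remaining cell in row 5 is (5,3) = 220 − 190 = 30.
Column 1: 40 + 66 + 32 + 24 + ? = 220, so (4,1) = 58.
Column 3 needs 220; the known cells sum to 156, so (4,3) = 64.

40 28 56 34 62 / 66 44 22 50 38 / 32 60 48 26 54 / 58 36 64 42 20 / 24 52 30 68 46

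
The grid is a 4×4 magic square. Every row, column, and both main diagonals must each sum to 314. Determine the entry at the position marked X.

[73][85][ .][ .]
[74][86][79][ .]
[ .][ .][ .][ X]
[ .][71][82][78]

81

The remaining cell in row 2 is (2,4) = 314 − 239 = 75.
Row 4 must total 314; the given cells sum to 231, so (4,1) = 83.
Using column 1: 73 + 74 + 83 + ? → (3,1) = 314 − 230 = 84.
From column 2, 314 − (85 + 86 + 71) gives (3,2) = 72.
From main diagonal, 314 − (73 + 86 + 78) gives (3,3) = 77.
Anti-diagonal must total 314; the given cells sum to 234, so (1,4) = 80.
Using row 1: 73 + 85 + 80 + ? → (1,3) = 314 − 238 = 76.
From row 3, 314 − (84 + 72 + 77) gives (3,4) = 81.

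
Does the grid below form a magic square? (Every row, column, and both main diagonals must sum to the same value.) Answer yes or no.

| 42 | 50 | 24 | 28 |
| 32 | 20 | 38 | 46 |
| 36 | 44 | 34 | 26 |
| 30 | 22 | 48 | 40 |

Row 1: 42 + 50 + 24 + 28 = 144.
Row 2: 32 + 20 + 38 + 46 = 136.
Row 3: 36 + 44 + 34 + 26 = 140.
Row 4: 30 + 22 + 48 + 40 = 140.
Column 1: 42 + 32 + 36 + 30 = 140.
Column 2: 50 + 20 + 44 + 22 = 136.
Column 3: 24 + 38 + 34 + 48 = 144.
Column 4: 28 + 46 + 26 + 40 = 140.
Main diagonal: 42 + 20 + 34 + 40 = 136.
Anti-diagonal: 28 + 38 + 44 + 30 = 140.

No — row 4 sums to 140 but row 1 sums to 144.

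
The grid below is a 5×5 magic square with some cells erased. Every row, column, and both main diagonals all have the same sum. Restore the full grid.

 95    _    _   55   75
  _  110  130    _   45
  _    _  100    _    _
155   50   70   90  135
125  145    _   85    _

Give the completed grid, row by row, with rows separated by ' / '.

Row 4 is already complete: 155 + 50 + 70 + 90 + 135 = 500, so that is the magic constant.
The remaining cell in main diagonal is (5,5) = 500 − 395 = 105.
Using anti-diagonal: 75 + 100 + 50 + 125 + ? → (2,4) = 500 − 350 = 150.
From row 2, 500 − (110 + 130 + 150 + 45) gives (2,1) = 65.
Row 5: 125 + 145 + 85 + 105 + ? = 500, so (5,3) = 40.
From column 1, 500 − (95 + 65 + 155 + 125) gives (3,1) = 60.
Column 3 must total 500; the given cells sum to 340, so (1,3) = 160.
Column 4 needs 500; the known cells sum to 380, so (3,4) = 120.
The remaining cell in column 5 is (3,5) = 500 − 360 = 140.
The remaining cell in row 1 is (1,2) = 500 − 385 = 115.
Row 3 needs 500; the known cells sum to 420, so (3,2) = 80.

95 115 160 55 75 / 65 110 130 150 45 / 60 80 100 120 140 / 155 50 70 90 135 / 125 145 40 85 105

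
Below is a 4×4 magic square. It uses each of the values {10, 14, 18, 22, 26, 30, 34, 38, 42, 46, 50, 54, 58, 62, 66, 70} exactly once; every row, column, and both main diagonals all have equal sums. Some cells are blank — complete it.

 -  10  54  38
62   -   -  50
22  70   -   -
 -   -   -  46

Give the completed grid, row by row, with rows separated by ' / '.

The 16 entries sum to 640, so each line sums to 640/4 = 160.
Row 1: 10 + 54 + 38 + ? = 160, so (1,1) = 58.
From column 1, 160 − (58 + 62 + 22) gives (4,1) = 18.
Column 4: 38 + 50 + 46 + ? = 160, so (3,4) = 26.
Anti-diagonal: 38 + 70 + 18 + ? = 160, so (2,3) = 34.
Row 2 must total 160; the given cells sum to 146, so (2,2) = 14.
Using row 3: 22 + 70 + 26 + ? → (3,3) = 160 − 118 = 42.
Column 2: 10 + 14 + 70 + ? = 160, so (4,2) = 66.
Column 3 needs 160; the known cells sum to 130, so (4,3) = 30.

58 10 54 38 / 62 14 34 50 / 22 70 42 26 / 18 66 30 46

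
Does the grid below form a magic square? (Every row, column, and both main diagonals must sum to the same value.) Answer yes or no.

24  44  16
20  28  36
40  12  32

Row 1: 24 + 44 + 16 = 84.
Row 2: 20 + 28 + 36 = 84.
Row 3: 40 + 12 + 32 = 84.
Column 1: 24 + 20 + 40 = 84.
Column 2: 44 + 28 + 12 = 84.
Column 3: 16 + 36 + 32 = 84.
Main diagonal: 24 + 28 + 32 = 84.
Anti-diagonal: 16 + 28 + 40 = 84.
All lines sum to 84.

Yes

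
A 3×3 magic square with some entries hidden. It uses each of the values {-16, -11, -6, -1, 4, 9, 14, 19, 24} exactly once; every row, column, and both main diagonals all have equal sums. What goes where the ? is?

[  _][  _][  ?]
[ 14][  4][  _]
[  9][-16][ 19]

The 9 entries sum to 36, so each line sums to 36/3 = 12.
From row 2, 12 − (14 + 4) gives (2,3) = -6.
Column 1: 14 + 9 + ? = 12, so (1,1) = -11.
Column 2 must total 12; the given cells sum to -12, so (1,2) = 24.
Column 3 needs 12; the known cells sum to 13, so (1,3) = -1.

-1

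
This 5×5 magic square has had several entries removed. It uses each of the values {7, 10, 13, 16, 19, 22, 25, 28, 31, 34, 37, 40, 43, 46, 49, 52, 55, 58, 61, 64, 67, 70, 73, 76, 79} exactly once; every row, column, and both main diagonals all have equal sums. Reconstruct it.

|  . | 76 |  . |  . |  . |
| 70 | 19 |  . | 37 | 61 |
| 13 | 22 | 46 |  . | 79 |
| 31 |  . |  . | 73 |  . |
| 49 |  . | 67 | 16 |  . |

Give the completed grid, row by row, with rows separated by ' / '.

52 76 10 34 43 / 70 19 28 37 61 / 13 22 46 55 79 / 31 40 64 73 7 / 49 58 67 16 25

The 25 entries sum to 1075, so each line sums to 1075/5 = 215.
The remaining cell in row 2 is (2,3) = 215 − 187 = 28.
The remaining cell in row 3 is (3,4) = 215 − 160 = 55.
Column 1: 70 + 13 + 31 + 49 + ? = 215, so (1,1) = 52.
From column 4, 215 − (37 + 55 + 73 + 16) gives (1,4) = 34.
The remaining cell in main diagonal is (5,5) = 215 − 190 = 25.
The remaining cell in row 5 is (5,2) = 215 − 157 = 58.
The remaining cell in column 2 is (4,2) = 215 − 175 = 40.
Anti-diagonal must total 215; the given cells sum to 172, so (1,5) = 43.
From row 1, 215 − (52 + 76 + 34 + 43) gives (1,3) = 10.
Column 3: 10 + 28 + 46 + 67 + ? = 215, so (4,3) = 64.
Column 5: 43 + 61 + 79 + 25 + ? = 215, so (4,5) = 7.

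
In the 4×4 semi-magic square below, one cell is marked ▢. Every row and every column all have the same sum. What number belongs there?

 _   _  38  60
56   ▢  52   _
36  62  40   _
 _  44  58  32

Column 3 is complete and sums to 188; that is the magic constant.
Row 3: 36 + 62 + 40 + ? = 188, so (3,4) = 50.
Row 4 must total 188; the given cells sum to 134, so (4,1) = 54.
From column 1, 188 − (56 + 36 + 54) gives (1,1) = 42.
Using column 4: 60 + 50 + 32 + ? → (2,4) = 188 − 142 = 46.
Row 1 needs 188; the known cells sum to 140, so (1,2) = 48.
Row 2 needs 188; the known cells sum to 154, so (2,2) = 34.

34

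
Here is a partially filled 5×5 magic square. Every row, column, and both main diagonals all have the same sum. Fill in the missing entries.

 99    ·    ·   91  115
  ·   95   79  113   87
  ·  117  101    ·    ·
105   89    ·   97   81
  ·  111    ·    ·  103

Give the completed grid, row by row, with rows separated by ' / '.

Main diagonal is already complete: 99 + 95 + 101 + 97 + 103 = 495, so that is the magic constant.
Using row 2: 95 + 79 + 113 + 87 + ? → (2,1) = 495 − 374 = 121.
Row 4: 105 + 89 + 97 + 81 + ? = 495, so (4,3) = 123.
Using column 2: 95 + 117 + 89 + 111 + ? → (1,2) = 495 − 412 = 83.
Column 5 must total 495; the given cells sum to 386, so (3,5) = 109.
From anti-diagonal, 495 − (115 + 113 + 101 + 89) gives (5,1) = 77.
Row 1 must total 495; the given cells sum to 388, so (1,3) = 107.
Column 1: 99 + 121 + 105 + 77 + ? = 495, so (3,1) = 93.
Column 3: 107 + 79 + 101 + 123 + ? = 495, so (5,3) = 85.
Row 3 must total 495; the given cells sum to 420, so (3,4) = 75.
Row 5 must total 495; the given cells sum to 376, so (5,4) = 119.

99 83 107 91 115 / 121 95 79 113 87 / 93 117 101 75 109 / 105 89 123 97 81 / 77 111 85 119 103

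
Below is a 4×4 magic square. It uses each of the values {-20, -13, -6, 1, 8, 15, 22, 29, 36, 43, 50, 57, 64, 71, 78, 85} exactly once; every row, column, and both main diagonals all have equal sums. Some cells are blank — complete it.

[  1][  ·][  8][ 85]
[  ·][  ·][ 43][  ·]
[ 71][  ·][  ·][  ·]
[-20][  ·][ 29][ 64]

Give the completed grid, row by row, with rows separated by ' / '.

The 16 entries sum to 520, so each line sums to 520/4 = 130.
Row 1 needs 130; the known cells sum to 94, so (1,2) = 36.
Using row 4: -20 + 29 + 64 + ? → (4,2) = 130 − 73 = 57.
Column 1 needs 130; the known cells sum to 52, so (2,1) = 78.
From column 3, 130 − (8 + 43 + 29) gives (3,3) = 50.
Using main diagonal: 1 + 50 + 64 + ? → (2,2) = 130 − 115 = 15.
Anti-diagonal: 85 + 43 + (-20) + ? = 130, so (3,2) = 22.
Row 2 needs 130; the known cells sum to 136, so (2,4) = -6.
Row 3 needs 130; the known cells sum to 143, so (3,4) = -13.

1 36 8 85 / 78 15 43 -6 / 71 22 50 -13 / -20 57 29 64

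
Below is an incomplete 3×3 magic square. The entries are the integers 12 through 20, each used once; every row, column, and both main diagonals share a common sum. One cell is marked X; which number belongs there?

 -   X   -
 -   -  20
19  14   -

18

The entries are 12 through 20, which sum to 144, so each line sums to 144/3 = 48.
Row 3 must total 48; the given cells sum to 33, so (3,3) = 15.
Column 3 must total 48; the given cells sum to 35, so (1,3) = 13.
Anti-diagonal: 13 + 19 + ? = 48, so (2,2) = 16.
The remaining cell in row 2 is (2,1) = 48 − 36 = 12.
Column 1 must total 48; the given cells sum to 31, so (1,1) = 17.
Column 2: 16 + 14 + ? = 48, so (1,2) = 18.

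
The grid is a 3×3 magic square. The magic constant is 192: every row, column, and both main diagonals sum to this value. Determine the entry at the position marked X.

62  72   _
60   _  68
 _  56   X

Row 1 needs 192; the known cells sum to 134, so (1,3) = 58.
Row 2: 60 + 68 + ? = 192, so (2,2) = 64.
From column 1, 192 − (62 + 60) gives (3,1) = 70.
Column 3 must total 192; the given cells sum to 126, so (3,3) = 66.

66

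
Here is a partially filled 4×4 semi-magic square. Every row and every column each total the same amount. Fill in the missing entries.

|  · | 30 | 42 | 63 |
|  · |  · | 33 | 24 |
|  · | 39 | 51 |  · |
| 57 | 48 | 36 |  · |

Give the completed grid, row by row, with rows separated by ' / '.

Column 3 is already complete: 42 + 33 + 51 + 36 = 162, so that is the magic constant.
Row 1 needs 162; the known cells sum to 135, so (1,1) = 27.
From row 4, 162 − (57 + 48 + 36) gives (4,4) = 21.
The remaining cell in column 2 is (2,2) = 162 − 117 = 45.
From column 4, 162 − (63 + 24 + 21) gives (3,4) = 54.
Using row 2: 45 + 33 + 24 + ? → (2,1) = 162 − 102 = 60.
The remaining cell in row 3 is (3,1) = 162 − 144 = 18.

27 30 42 63 / 60 45 33 24 / 18 39 51 54 / 57 48 36 21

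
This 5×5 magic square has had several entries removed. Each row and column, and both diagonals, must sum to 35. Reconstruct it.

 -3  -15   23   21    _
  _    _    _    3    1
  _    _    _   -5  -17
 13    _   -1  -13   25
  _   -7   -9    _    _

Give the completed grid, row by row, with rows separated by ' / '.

Row 1 needs 35; the known cells sum to 26, so (1,5) = 9.
Row 4 must total 35; the given cells sum to 24, so (4,2) = 11.
The remaining cell in column 4 is (5,4) = 35 − 6 = 29.
The remaining cell in column 5 is (5,5) = 35 − 18 = 17.
Row 5 needs 35; the known cells sum to 30, so (5,1) = 5.
Anti-diagonal: 9 + 3 + 11 + 5 + ? = 35, so (3,3) = 7.
Column 3: 23 + 7 + (-1) + (-9) + ? = 35, so (2,3) = 15.
Main diagonal: -3 + 7 + (-13) + 17 + ? = 35, so (2,2) = 27.
Row 2 must total 35; the given cells sum to 46, so (2,1) = -11.
Column 1: -3 + (-11) + 13 + 5 + ? = 35, so (3,1) = 31.
Using column 2: -15 + 27 + 11 + (-7) + ? → (3,2) = 35 − 16 = 19.

-3 -15 23 21 9 / -11 27 15 3 1 / 31 19 7 -5 -17 / 13 11 -1 -13 25 / 5 -7 -9 29 17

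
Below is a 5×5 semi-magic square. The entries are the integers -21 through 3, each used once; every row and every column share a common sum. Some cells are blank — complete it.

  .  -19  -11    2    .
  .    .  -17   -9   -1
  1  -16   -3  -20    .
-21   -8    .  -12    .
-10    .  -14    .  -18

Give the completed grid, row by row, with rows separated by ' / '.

The entries are -21 through 3, which sum to -225, so each line sums to -225/5 = -45.
From row 3, -45 − (1 + (-16) + (-3) + (-20)) gives (3,5) = -7.
Column 3 needs -45; the known cells sum to -45, so (4,3) = 0.
The remaining cell in column 4 is (5,4) = -45 − (-39) = -6.
Row 4 must total -45; the given cells sum to -41, so (4,5) = -4.
Row 5 must total -45; the given cells sum to -48, so (5,2) = 3.
Column 2 must total -45; the given cells sum to -40, so (2,2) = -5.
From column 5, -45 − (-1 + (-7) + (-4) + (-18)) gives (1,5) = -15.
Using row 1: -19 + (-11) + 2 + (-15) + ? → (1,1) = -45 − (-43) = -2.
Row 2 must total -45; the given cells sum to -32, so (2,1) = -13.

-2 -19 -11 2 -15 / -13 -5 -17 -9 -1 / 1 -16 -3 -20 -7 / -21 -8 0 -12 -4 / -10 3 -14 -6 -18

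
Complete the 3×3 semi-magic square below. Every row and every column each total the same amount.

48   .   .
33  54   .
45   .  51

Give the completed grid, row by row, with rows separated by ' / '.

Column 1 is already complete: 48 + 33 + 45 = 126, so that is the magic constant.
Row 2 needs 126; the known cells sum to 87, so (2,3) = 39.
Row 3 must total 126; the given cells sum to 96, so (3,2) = 30.
From column 2, 126 − (54 + 30) gives (1,2) = 42.
Using column 3: 39 + 51 + ? → (1,3) = 126 − 90 = 36.

48 42 36 / 33 54 39 / 45 30 51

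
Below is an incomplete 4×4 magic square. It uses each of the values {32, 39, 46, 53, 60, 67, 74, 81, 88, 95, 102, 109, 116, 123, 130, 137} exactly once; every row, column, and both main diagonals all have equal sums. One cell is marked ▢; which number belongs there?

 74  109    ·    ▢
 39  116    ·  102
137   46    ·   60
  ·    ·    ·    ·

The 16 entries sum to 1352, so each line sums to 1352/4 = 338.
Using row 2: 39 + 116 + 102 + ? → (2,3) = 338 − 257 = 81.
The remaining cell in row 3 is (3,3) = 338 − 243 = 95.
Column 1 must total 338; the given cells sum to 250, so (4,1) = 88.
From column 2, 338 − (109 + 116 + 46) gives (4,2) = 67.
Main diagonal must total 338; the given cells sum to 285, so (4,4) = 53.
The remaining cell in anti-diagonal is (1,4) = 338 − 215 = 123.

123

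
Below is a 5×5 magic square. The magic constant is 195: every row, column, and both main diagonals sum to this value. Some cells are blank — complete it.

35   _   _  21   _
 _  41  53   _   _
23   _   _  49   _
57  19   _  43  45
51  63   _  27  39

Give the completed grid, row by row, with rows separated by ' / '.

From row 4, 195 − (57 + 19 + 43 + 45) gives (4,3) = 31.
The remaining cell in row 5 is (5,3) = 195 − 180 = 15.
Column 1 must total 195; the given cells sum to 166, so (2,1) = 29.
The remaining cell in column 4 is (2,4) = 195 − 140 = 55.
The remaining cell in main diagonal is (3,3) = 195 − 158 = 37.
Anti-diagonal needs 195; the known cells sum to 162, so (1,5) = 33.
Row 2: 29 + 41 + 53 + 55 + ? = 195, so (2,5) = 17.
The remaining cell in column 3 is (1,3) = 195 − 136 = 59.
The remaining cell in column 5 is (3,5) = 195 − 134 = 61.
From row 1, 195 − (35 + 59 + 21 + 33) gives (1,2) = 47.
Row 3 needs 195; the known cells sum to 170, so (3,2) = 25.

35 47 59 21 33 / 29 41 53 55 17 / 23 25 37 49 61 / 57 19 31 43 45 / 51 63 15 27 39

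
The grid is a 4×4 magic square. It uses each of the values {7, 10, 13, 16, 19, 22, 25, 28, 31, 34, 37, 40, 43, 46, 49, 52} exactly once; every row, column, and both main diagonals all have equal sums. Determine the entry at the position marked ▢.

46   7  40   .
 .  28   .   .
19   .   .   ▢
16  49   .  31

The 16 entries sum to 472, so each line sums to 472/4 = 118.
Using row 1: 46 + 7 + 40 + ? → (1,4) = 118 − 93 = 25.
From row 4, 118 − (16 + 49 + 31) gives (4,3) = 22.
Column 1 needs 118; the known cells sum to 81, so (2,1) = 37.
Column 2 must total 118; the given cells sum to 84, so (3,2) = 34.
Main diagonal: 46 + 28 + 31 + ? = 118, so (3,3) = 13.
From anti-diagonal, 118 − (25 + 34 + 16) gives (2,3) = 43.
Row 2 needs 118; the known cells sum to 108, so (2,4) = 10.
The remaining cell in row 3 is (3,4) = 118 − 66 = 52.

52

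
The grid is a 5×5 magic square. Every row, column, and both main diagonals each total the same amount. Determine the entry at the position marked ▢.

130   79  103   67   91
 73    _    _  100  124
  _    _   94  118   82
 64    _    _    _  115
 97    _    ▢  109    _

Row 1 is complete and sums to 470; that is the magic constant.
The remaining cell in column 1 is (3,1) = 470 − 364 = 106.
Column 4: 67 + 100 + 118 + 109 + ? = 470, so (4,4) = 76.
Using column 5: 91 + 124 + 82 + 115 + ? → (5,5) = 470 − 412 = 58.
The remaining cell in main diagonal is (2,2) = 470 − 358 = 112.
From anti-diagonal, 470 − (91 + 100 + 94 + 97) gives (4,2) = 88.
Row 2: 73 + 112 + 100 + 124 + ? = 470, so (2,3) = 61.
Using row 3: 106 + 94 + 118 + 82 + ? → (3,2) = 470 − 400 = 70.
Row 4 needs 470; the known cells sum to 343, so (4,3) = 127.
From column 2, 470 − (79 + 112 + 70 + 88) gives (5,2) = 121.
Column 3 needs 470; the known cells sum to 385, so (5,3) = 85.

85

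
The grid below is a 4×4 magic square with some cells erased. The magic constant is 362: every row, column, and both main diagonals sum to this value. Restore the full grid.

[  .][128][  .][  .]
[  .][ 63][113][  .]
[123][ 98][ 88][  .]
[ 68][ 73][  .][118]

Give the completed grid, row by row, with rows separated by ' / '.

Row 3: 123 + 98 + 88 + ? = 362, so (3,4) = 53.
Using row 4: 68 + 73 + 118 + ? → (4,3) = 362 − 259 = 103.
Column 3 needs 362; the known cells sum to 304, so (1,3) = 58.
Using main diagonal: 63 + 88 + 118 + ? → (1,1) = 362 − 269 = 93.
The remaining cell in anti-diagonal is (1,4) = 362 − 279 = 83.
From column 1, 362 − (93 + 123 + 68) gives (2,1) = 78.
Using column 4: 83 + 53 + 118 + ? → (2,4) = 362 − 254 = 108.

93 128 58 83 / 78 63 113 108 / 123 98 88 53 / 68 73 103 118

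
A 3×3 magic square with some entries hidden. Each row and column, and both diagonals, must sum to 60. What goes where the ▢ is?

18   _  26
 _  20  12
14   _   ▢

From row 1, 60 − (18 + 26) gives (1,2) = 16.
From row 2, 60 − (20 + 12) gives (2,1) = 28.
Using column 2: 16 + 20 + ? → (3,2) = 60 − 36 = 24.
Column 3 needs 60; the known cells sum to 38, so (3,3) = 22.

22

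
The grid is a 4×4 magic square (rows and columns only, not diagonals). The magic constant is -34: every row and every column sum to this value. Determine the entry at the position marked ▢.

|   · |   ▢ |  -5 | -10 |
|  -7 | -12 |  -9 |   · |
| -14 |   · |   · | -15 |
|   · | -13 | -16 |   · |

Using row 2: -7 + (-12) + (-9) + ? → (2,4) = -34 − (-28) = -6.
From column 3, -34 − (-5 + (-9) + (-16)) gives (3,3) = -4.
Column 4 needs -34; the known cells sum to -31, so (4,4) = -3.
Using row 3: -14 + (-4) + (-15) + ? → (3,2) = -34 − (-33) = -1.
From row 4, -34 − (-13 + (-16) + (-3)) gives (4,1) = -2.
From column 1, -34 − (-7 + (-14) + (-2)) gives (1,1) = -11.
Column 2 must total -34; the given cells sum to -26, so (1,2) = -8.

-8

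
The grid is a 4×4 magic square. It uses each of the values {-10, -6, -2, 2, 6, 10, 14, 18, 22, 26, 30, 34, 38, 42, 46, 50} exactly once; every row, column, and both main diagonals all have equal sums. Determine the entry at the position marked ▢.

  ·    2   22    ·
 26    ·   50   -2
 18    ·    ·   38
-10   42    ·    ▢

The 16 entries sum to 320, so each line sums to 320/4 = 80.
Using row 2: 26 + 50 + (-2) + ? → (2,2) = 80 − 74 = 6.
Column 1 must total 80; the given cells sum to 34, so (1,1) = 46.
Column 2: 2 + 6 + 42 + ? = 80, so (3,2) = 30.
Using anti-diagonal: 50 + 30 + (-10) + ? → (1,4) = 80 − 70 = 10.
The remaining cell in row 3 is (3,3) = 80 − 86 = -6.
Column 3 needs 80; the known cells sum to 66, so (4,3) = 14.
From column 4, 80 − (10 + (-2) + 38) gives (4,4) = 34.

34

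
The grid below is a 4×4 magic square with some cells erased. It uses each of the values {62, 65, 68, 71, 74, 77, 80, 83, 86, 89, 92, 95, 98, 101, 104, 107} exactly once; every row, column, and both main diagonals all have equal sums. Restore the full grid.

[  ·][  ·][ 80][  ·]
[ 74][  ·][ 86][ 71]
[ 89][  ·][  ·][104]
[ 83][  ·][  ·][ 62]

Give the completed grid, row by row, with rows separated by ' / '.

92 65 80 101 / 74 107 86 71 / 89 68 77 104 / 83 98 95 62

The 16 entries sum to 1352, so each line sums to 1352/4 = 338.
Row 2: 74 + 86 + 71 + ? = 338, so (2,2) = 107.
Column 1 needs 338; the known cells sum to 246, so (1,1) = 92.
Column 4: 71 + 104 + 62 + ? = 338, so (1,4) = 101.
Main diagonal: 92 + 107 + 62 + ? = 338, so (3,3) = 77.
Anti-diagonal must total 338; the given cells sum to 270, so (3,2) = 68.
From row 1, 338 − (92 + 80 + 101) gives (1,2) = 65.
Column 2 needs 338; the known cells sum to 240, so (4,2) = 98.
Column 3: 80 + 86 + 77 + ? = 338, so (4,3) = 95.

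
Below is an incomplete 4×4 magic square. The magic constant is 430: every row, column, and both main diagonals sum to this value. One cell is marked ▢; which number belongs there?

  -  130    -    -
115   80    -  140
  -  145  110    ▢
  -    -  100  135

85

Row 2 needs 430; the known cells sum to 335, so (2,3) = 95.
Column 2: 130 + 80 + 145 + ? = 430, so (4,2) = 75.
The remaining cell in column 3 is (1,3) = 430 − 305 = 125.
The remaining cell in main diagonal is (1,1) = 430 − 325 = 105.
Row 1: 105 + 130 + 125 + ? = 430, so (1,4) = 70.
From row 4, 430 − (75 + 100 + 135) gives (4,1) = 120.
From column 1, 430 − (105 + 115 + 120) gives (3,1) = 90.
Using column 4: 70 + 140 + 135 + ? → (3,4) = 430 − 345 = 85.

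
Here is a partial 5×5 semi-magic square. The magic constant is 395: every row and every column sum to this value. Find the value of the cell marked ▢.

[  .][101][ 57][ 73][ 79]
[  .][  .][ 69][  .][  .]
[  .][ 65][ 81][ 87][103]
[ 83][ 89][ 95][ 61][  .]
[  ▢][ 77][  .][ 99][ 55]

Row 1: 101 + 57 + 73 + 79 + ? = 395, so (1,1) = 85.
Using row 3: 65 + 81 + 87 + 103 + ? → (3,1) = 395 − 336 = 59.
The remaining cell in row 4 is (4,5) = 395 − 328 = 67.
Column 2: 101 + 65 + 89 + 77 + ? = 395, so (2,2) = 63.
Column 3 needs 395; the known cells sum to 302, so (5,3) = 93.
From column 4, 395 − (73 + 87 + 61 + 99) gives (2,4) = 75.
Column 5 must total 395; the given cells sum to 304, so (2,5) = 91.
Row 2 must total 395; the given cells sum to 298, so (2,1) = 97.
From row 5, 395 − (77 + 93 + 99 + 55) gives (5,1) = 71.

71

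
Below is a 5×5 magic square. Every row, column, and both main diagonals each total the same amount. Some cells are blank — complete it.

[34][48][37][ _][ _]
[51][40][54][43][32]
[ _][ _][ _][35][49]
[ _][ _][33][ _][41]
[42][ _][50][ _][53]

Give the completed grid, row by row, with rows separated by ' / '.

34 48 37 56 45 / 51 40 54 43 32 / 38 52 46 35 49 / 55 44 33 47 41 / 42 36 50 39 53

Row 2 is already complete: 51 + 40 + 54 + 43 + 32 = 220, so that is the magic constant.
The remaining cell in column 3 is (3,3) = 220 − 174 = 46.
Using column 5: 32 + 49 + 41 + 53 + ? → (1,5) = 220 − 175 = 45.
Main diagonal: 34 + 40 + 46 + 53 + ? = 220, so (4,4) = 47.
From anti-diagonal, 220 − (45 + 43 + 46 + 42) gives (4,2) = 44.
Using row 1: 34 + 48 + 37 + 45 + ? → (1,4) = 220 − 164 = 56.
Row 4 needs 220; the known cells sum to 165, so (4,1) = 55.
Column 1: 34 + 51 + 55 + 42 + ? = 220, so (3,1) = 38.
From column 4, 220 − (56 + 43 + 35 + 47) gives (5,4) = 39.
The remaining cell in row 3 is (3,2) = 220 − 168 = 52.
Row 5 must total 220; the given cells sum to 184, so (5,2) = 36.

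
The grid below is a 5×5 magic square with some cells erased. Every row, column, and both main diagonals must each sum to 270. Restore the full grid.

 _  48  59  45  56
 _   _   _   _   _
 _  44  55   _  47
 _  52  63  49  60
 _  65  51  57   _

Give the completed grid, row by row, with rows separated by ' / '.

62 48 59 45 56 / 50 61 42 53 64 / 58 44 55 66 47 / 46 52 63 49 60 / 54 65 51 57 43

Row 1 must total 270; the given cells sum to 208, so (1,1) = 62.
Row 4 must total 270; the given cells sum to 224, so (4,1) = 46.
Column 2: 48 + 44 + 52 + 65 + ? = 270, so (2,2) = 61.
Column 3 must total 270; the given cells sum to 228, so (2,3) = 42.
From main diagonal, 270 − (62 + 61 + 55 + 49) gives (5,5) = 43.
Row 5: 65 + 51 + 57 + 43 + ? = 270, so (5,1) = 54.
Column 5: 56 + 47 + 60 + 43 + ? = 270, so (2,5) = 64.
The remaining cell in anti-diagonal is (2,4) = 270 − 217 = 53.
Using row 2: 61 + 42 + 53 + 64 + ? → (2,1) = 270 − 220 = 50.
Using column 1: 62 + 50 + 46 + 54 + ? → (3,1) = 270 − 212 = 58.
Column 4 needs 270; the known cells sum to 204, so (3,4) = 66.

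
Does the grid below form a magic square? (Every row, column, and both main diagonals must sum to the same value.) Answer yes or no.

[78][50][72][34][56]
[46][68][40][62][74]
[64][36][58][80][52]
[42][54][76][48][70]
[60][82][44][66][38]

Row 1: 78 + 50 + 72 + 34 + 56 = 290.
Row 2: 46 + 68 + 40 + 62 + 74 = 290.
Row 3: 64 + 36 + 58 + 80 + 52 = 290.
Row 4: 42 + 54 + 76 + 48 + 70 = 290.
Row 5: 60 + 82 + 44 + 66 + 38 = 290.
Column 1: 78 + 46 + 64 + 42 + 60 = 290.
Column 2: 50 + 68 + 36 + 54 + 82 = 290.
Column 3: 72 + 40 + 58 + 76 + 44 = 290.
Column 4: 34 + 62 + 80 + 48 + 66 = 290.
Column 5: 56 + 74 + 52 + 70 + 38 = 290.
Main diagonal: 78 + 68 + 58 + 48 + 38 = 290.
Anti-diagonal: 56 + 62 + 58 + 54 + 60 = 290.
All lines sum to 290.

Yes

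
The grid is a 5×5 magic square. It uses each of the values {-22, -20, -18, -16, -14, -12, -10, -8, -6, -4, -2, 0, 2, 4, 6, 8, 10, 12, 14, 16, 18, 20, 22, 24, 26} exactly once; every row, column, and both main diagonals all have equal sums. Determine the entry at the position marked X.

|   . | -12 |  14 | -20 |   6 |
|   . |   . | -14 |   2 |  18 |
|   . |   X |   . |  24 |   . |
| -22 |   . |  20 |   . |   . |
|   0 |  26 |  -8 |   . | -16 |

-18

The 25 entries sum to 50, so each line sums to 50/5 = 10.
Using row 1: -12 + 14 + (-20) + 6 + ? → (1,1) = 10 − (-12) = 22.
Row 5: 0 + 26 + (-8) + (-16) + ? = 10, so (5,4) = 8.
Using column 3: 14 + (-14) + 20 + (-8) + ? → (3,3) = 10 − 12 = -2.
From column 4, 10 − (-20 + 2 + 24 + 8) gives (4,4) = -4.
Using main diagonal: 22 + (-2) + (-4) + (-16) + ? → (2,2) = 10 − 0 = 10.
Using anti-diagonal: 6 + 2 + (-2) + 0 + ? → (4,2) = 10 − 6 = 4.
Row 2 must total 10; the given cells sum to 16, so (2,1) = -6.
Using row 4: -22 + 4 + 20 + (-4) + ? → (4,5) = 10 − (-2) = 12.
Using column 1: 22 + (-6) + (-22) + 0 + ? → (3,1) = 10 − (-6) = 16.
Column 2: -12 + 10 + 4 + 26 + ? = 10, so (3,2) = -18.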